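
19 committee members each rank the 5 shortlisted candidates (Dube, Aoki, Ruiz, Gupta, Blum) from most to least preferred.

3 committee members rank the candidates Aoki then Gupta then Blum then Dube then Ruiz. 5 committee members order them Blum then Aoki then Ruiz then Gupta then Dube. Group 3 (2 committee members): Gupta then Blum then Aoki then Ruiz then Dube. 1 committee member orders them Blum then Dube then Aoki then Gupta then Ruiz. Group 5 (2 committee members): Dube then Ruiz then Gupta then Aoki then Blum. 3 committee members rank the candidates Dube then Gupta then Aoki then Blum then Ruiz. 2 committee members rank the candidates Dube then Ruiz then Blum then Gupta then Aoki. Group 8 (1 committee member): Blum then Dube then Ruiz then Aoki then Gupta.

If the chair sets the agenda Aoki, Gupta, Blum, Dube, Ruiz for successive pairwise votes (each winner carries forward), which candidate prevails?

Blum

Round 1: Aoki vs Gupta — 10–9, Aoki advances.
Round 2: Aoki vs Blum — 8–11, Blum advances.
Round 3: Blum vs Dube — 12–7, Blum advances.
Round 4: Blum vs Ruiz — 15–4, Blum advances.
The agenda winner is Blum.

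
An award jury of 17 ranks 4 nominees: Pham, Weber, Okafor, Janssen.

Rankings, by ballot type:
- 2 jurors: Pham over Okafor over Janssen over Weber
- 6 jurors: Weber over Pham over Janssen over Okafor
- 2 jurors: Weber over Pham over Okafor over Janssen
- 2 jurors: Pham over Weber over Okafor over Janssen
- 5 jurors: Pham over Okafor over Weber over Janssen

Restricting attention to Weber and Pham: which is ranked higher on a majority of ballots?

Ballots ranking Weber above Pham: 6 + 2 = 8.
Ballots ranking Pham above Weber: 17 − 8 = 9.
Pham wins the head-to-head 9–8.

Pham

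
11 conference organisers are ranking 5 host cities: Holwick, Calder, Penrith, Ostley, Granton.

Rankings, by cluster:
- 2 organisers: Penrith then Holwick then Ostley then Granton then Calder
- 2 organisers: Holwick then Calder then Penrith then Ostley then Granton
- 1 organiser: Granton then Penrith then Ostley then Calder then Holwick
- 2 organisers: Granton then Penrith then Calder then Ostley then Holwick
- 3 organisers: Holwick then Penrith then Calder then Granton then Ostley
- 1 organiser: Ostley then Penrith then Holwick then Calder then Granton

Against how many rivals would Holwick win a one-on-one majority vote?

Holwick against each rival (11 organisers):
Holwick vs Calder: Holwick, 8–3.
Holwick–Penrith: Penrith 6–5.
Holwick vs Ostley: Holwick wins 7–4.
Holwick vs Granton: 8 to 3, Holwick.
Holwick beats Calder, Ostley, Granton; loses to Penrith — 3 pairwise wins.

3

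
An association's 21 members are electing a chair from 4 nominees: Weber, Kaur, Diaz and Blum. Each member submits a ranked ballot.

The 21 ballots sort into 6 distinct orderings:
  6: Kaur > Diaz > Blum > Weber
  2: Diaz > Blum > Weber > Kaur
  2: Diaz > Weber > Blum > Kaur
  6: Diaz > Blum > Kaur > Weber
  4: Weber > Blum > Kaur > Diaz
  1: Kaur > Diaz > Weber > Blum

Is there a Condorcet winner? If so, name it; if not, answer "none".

none

Pairwise majorities:
Weber vs Kaur: Weber preferred on 2+2+4 = 8 ballots; Kaur wins 13–8.
Weber vs Diaz: 4 for Weber, 17 for Diaz — Diaz by 17–4.
Weber vs Blum: Weber preferred on 2+4+1 = 7 ballots; Blum wins 14–7.
Kaur vs Diaz: Kaur is ranked higher on 6+4+1 = 11 ballots, Diaz on 10. Kaur wins 11–10.
Kaur vs Blum: 6+1 = 7 for Kaur, 14 for Blum — Blum by 14–7.
Diaz vs Blum: Diaz is ranked higher on 6+2+2+6+1 = 17 ballots, Blum on 4. Diaz wins 17–4.
Every candidate loses at least once (Weber loses to Kaur; Kaur loses to Blum; Diaz loses to Kaur; Blum loses to Diaz). The majority relation contains the cycle Kaur > Diaz > Blum > Kaur, so there is no Condorcet winner.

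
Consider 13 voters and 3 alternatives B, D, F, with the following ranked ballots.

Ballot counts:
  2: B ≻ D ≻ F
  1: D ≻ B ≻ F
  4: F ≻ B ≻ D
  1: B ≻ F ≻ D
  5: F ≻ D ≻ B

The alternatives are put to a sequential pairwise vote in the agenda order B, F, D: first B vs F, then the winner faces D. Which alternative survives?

F

Round 1: B vs F — 4–9, F advances.
Round 2: F vs D — 10–3, F advances.
The agenda winner is F.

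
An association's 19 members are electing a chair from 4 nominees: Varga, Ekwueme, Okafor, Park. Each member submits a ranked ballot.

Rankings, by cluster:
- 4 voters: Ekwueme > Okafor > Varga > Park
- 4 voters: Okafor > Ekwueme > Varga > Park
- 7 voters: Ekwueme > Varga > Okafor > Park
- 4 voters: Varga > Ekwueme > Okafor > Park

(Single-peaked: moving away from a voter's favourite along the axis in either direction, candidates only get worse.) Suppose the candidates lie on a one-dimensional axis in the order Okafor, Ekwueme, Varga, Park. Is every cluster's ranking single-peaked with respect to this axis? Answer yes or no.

yes

Axis positions: Okafor=1, Ekwueme=2, Varga=3, Park=4.
Cluster 1 (peak Ekwueme at position 2): ranking walks positions 2-1-3-4, expanding outward from the peak — single-peaked.
Cluster 2 (peak Okafor at position 1): ranking walks positions 1-2-3-4, expanding outward from the peak — single-peaked.
Cluster 3 (peak Ekwueme at position 2): ranking walks positions 2-3-1-4, expanding outward from the peak — single-peaked.
Cluster 4 (peak Varga at position 3): ranking walks positions 3-2-1-4, expanding outward from the peak — single-peaked.
Every ranking is single-peaked on this axis.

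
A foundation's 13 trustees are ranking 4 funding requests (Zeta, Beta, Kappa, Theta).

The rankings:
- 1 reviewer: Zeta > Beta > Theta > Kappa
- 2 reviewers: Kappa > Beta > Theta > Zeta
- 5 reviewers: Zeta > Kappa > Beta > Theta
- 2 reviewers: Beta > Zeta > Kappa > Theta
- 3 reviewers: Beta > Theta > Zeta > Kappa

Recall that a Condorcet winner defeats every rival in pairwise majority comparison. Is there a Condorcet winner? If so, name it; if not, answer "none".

none

Check each pair by majority over 13 ballots:
Zeta vs Beta: Zeta is ranked higher on 1+5 = 6 ballots, Beta on 7. Beta wins 7–6.
Zeta vs Kappa: 11 to 2, Zeta.
Zeta vs Theta: 1+5+2 = 8 for Zeta, 5 for Theta — Zeta by 8–5.
Beta vs Kappa: 1+2+3 = 6 for Beta, 7 for Kappa — Kappa by 7–6.
Beta vs Theta: Beta preferred on 1+2+5+2+3 = 13 ballots; Beta wins 13–0.
Kappa vs Theta: 9 to 4, Kappa.
Each project drops at least one matchup (Zeta loses to Beta; Beta loses to Kappa; Kappa loses to Zeta; Theta loses to Zeta); the cycle Zeta beats Kappa beats Beta beats Zeta rules out a Condorcet winner.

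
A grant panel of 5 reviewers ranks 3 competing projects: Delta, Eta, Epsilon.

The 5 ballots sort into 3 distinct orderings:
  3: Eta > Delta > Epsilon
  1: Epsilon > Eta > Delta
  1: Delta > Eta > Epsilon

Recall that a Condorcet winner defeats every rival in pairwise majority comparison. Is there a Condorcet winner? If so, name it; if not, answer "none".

Check each pair by majority over 5 ballots:
Delta vs Eta: 1 for Delta, 4 for Eta — Eta by 4–1.
Delta vs Epsilon: Delta preferred on 3+1 = 4 ballots; Delta wins 4–1.
Eta vs Epsilon: 4 to 1, Eta.
Eta wins every pairwise contest, so Eta is the Condorcet winner.

Eta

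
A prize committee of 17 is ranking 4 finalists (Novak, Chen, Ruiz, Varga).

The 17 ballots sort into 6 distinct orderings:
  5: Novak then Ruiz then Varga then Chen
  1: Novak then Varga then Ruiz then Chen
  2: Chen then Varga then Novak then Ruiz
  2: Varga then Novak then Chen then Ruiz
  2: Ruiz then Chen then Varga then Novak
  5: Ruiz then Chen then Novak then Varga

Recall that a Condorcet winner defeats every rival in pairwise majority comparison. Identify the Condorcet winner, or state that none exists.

Pairwise majorities:
Novak vs Chen: Chen wins 9–8.
Novak–Ruiz: Novak 10–7.
Novak vs Varga: Novak, 11–6.
Chen vs Ruiz: Ruiz wins 13–4.
Chen vs Varga: Chen, 9–8.
Ruiz–Varga: Ruiz 12–5.
Every nominee loses at least once (Novak loses to Chen; Chen loses to Ruiz; Ruiz loses to Novak; Varga loses to Novak). The majority relation contains the cycle Novak > Ruiz > Chen > Novak, so there is no Condorcet winner.

none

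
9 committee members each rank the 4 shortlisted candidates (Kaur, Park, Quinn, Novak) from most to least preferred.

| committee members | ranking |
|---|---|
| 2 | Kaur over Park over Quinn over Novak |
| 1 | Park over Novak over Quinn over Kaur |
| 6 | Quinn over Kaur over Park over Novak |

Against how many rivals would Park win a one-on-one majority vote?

1

Park against each rival (9 committee members):
Park–Kaur: Kaur 8–1.
Park vs Quinn: Quinn, 6–3.
Park vs Novak: 2+1+6 = 9 for Park, 0 for Novak — Park by 9–0.
Park beats Novak; loses to Kaur, Quinn — 1 pairwise win.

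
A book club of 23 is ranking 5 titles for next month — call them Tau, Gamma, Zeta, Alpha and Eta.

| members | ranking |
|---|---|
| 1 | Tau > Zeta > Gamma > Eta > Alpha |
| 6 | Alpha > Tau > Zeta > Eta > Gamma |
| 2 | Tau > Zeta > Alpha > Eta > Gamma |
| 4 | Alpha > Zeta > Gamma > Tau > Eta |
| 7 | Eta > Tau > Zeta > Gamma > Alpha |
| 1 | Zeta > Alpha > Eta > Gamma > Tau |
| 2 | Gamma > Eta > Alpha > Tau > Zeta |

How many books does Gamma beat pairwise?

0

Gamma against each rival (23 members):
Gamma–Tau: Tau 16–7.
Gamma vs Zeta: Zeta, 21–2.
Gamma vs Alpha: Gamma is ranked higher on 1+7+2 = 10 ballots, Alpha on 13. Alpha wins 13–10.
Gamma vs Eta: 7 to 16, Eta.
Gamma beats no one; loses to Tau, Zeta, Alpha, Eta — 0 pairwise wins.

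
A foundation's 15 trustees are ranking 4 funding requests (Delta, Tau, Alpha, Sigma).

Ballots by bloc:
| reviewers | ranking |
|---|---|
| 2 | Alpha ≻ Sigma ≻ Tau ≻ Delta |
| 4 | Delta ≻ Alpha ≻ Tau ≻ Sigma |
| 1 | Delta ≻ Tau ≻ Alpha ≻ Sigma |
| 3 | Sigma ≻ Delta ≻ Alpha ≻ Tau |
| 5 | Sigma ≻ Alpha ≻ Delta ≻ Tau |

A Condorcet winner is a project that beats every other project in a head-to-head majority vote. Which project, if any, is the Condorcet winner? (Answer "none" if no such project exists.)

Check each pair by majority over 15 ballots:
Delta vs Tau: Delta wins 13–2.
Delta vs Alpha: Delta, 8–7.
Delta vs Sigma: Sigma, 10–5.
Tau vs Alpha: Alpha wins 14–1.
Tau vs Sigma: Sigma, 10–5.
Alpha vs Sigma: Sigma, 8–7.
Sigma defeats every rival head-to-head and is the Condorcet winner.

Sigma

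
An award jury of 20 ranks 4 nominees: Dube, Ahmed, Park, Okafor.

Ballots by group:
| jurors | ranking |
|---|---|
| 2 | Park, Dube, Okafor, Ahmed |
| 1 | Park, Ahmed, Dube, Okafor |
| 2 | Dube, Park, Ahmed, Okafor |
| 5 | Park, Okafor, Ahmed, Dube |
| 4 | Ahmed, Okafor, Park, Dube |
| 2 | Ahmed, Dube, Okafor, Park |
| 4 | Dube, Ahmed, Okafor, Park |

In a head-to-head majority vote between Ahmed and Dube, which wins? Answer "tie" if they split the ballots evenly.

Ahmed

Ballots ranking Ahmed above Dube: 1 + 5 + 4 + 2 = 12.
Ballots ranking Dube above Ahmed: 20 − 12 = 8.
Ahmed wins the head-to-head 12–8.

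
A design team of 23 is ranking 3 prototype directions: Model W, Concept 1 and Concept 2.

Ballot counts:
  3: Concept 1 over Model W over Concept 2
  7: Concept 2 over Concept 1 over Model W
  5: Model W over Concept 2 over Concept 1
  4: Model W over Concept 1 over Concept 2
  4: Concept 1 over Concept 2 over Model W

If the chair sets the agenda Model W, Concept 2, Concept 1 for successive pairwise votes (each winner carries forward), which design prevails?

Round 1: Model W vs Concept 2 — 12–11, Model W advances.
Round 2: Model W vs Concept 1 — 9–14, Concept 1 advances.
Concept 1 survives the agenda.

Concept 1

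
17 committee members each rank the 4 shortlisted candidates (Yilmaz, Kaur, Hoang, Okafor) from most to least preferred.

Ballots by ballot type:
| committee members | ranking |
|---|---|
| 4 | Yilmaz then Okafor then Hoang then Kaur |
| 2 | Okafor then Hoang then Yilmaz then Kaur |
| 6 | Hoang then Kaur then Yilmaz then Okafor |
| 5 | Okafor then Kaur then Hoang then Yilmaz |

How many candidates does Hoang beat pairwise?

2

Hoang against each rival (17 committee members):
Hoang vs Yilmaz: Hoang wins 13–4.
Hoang–Kaur: Hoang 12–5.
Hoang vs Okafor: Okafor wins 11–6.
Hoang beats Yilmaz, Kaur; loses to Okafor — 2 pairwise wins.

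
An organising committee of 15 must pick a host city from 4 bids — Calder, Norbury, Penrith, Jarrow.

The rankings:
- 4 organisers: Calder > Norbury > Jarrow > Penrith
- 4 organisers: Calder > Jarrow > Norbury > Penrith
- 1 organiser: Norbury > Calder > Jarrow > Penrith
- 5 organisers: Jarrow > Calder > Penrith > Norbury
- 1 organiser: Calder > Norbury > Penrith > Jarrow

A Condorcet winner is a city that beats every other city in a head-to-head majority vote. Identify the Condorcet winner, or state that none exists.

Calder

Check each pair by majority over 15 ballots:
Calder vs Norbury: Calder preferred on 4+4+5+1 = 14 ballots; Calder wins 14–1.
Calder vs Penrith: 15 to 0, Calder.
Calder vs Jarrow: 10 to 5, Calder.
Norbury–Penrith: Norbury 10–5.
Norbury vs Jarrow: Jarrow wins 9–6.
Penrith vs Jarrow: Penrith is ranked higher on 1 ballot, Jarrow on 14. Jarrow wins 14–1.
Calder defeats every rival head-to-head and is the Condorcet winner.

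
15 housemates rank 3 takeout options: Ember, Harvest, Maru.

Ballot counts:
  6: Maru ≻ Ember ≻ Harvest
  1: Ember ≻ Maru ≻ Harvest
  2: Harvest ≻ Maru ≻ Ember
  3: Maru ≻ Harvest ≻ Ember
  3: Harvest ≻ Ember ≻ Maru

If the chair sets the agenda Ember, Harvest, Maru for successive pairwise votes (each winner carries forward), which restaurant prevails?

Round 1: Ember vs Harvest — 7–8, Harvest advances.
Round 2: Harvest vs Maru — 5–10, Maru advances.
Maru survives the agenda.

Maru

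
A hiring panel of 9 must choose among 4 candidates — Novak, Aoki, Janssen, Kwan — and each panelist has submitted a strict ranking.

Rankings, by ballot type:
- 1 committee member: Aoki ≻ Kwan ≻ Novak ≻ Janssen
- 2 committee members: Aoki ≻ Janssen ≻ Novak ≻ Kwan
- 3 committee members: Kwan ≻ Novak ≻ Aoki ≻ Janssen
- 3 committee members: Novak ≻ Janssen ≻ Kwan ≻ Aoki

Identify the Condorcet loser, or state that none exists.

Pairwise majorities:
Novak vs Aoki: 3+3 = 6 for Novak, 3 for Aoki — Novak by 6–3.
Novak vs Janssen: Novak is ranked higher on 1+3+3 = 7 ballots, Janssen on 2. Novak wins 7–2.
Novak vs Kwan: Novak is ranked higher on 2+3 = 5 ballots, Kwan on 4. Novak wins 5–4.
Aoki vs Janssen: Aoki, 6–3.
Aoki vs Kwan: Kwan, 6–3.
Janssen–Kwan: Janssen 5–4.
No candidate is winless: Novak beats Aoki; Aoki beats Janssen; Janssen beats Kwan; Kwan beats Aoki. There is no Condorcet loser.

none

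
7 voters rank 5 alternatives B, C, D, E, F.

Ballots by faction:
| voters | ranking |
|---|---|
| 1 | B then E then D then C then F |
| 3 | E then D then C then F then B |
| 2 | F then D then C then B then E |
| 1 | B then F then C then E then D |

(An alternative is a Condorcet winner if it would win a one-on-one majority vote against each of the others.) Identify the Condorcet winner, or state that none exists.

Check each pair by majority over 7 ballots:
B vs C: 2 to 5, C.
B vs D: 2 to 5, D.
B vs E: B preferred on 1+2+1 = 4 ballots; B wins 4–3.
B vs F: 2 to 5, F.
C vs D: D, 6–1.
C vs E: C is ranked higher on 2+1 = 3 ballots, E on 4. E wins 4–3.
C–F: C 4–3.
D vs E: D is ranked higher on 2 ballots, E on 5. E wins 5–2.
D vs F: D, 4–3.
E vs F: E wins 4–3.
Each alternative drops at least one matchup (B loses to C; C loses to D; D loses to E; E loses to B; F loses to C); the cycle B beats E beats C beats B rules out a Condorcet winner.

none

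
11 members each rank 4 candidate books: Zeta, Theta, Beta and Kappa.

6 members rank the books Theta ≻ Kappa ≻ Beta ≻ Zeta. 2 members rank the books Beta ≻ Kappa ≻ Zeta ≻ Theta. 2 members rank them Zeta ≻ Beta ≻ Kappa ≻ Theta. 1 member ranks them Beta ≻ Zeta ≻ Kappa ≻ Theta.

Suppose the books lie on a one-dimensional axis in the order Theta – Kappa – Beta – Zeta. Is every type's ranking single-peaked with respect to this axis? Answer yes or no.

Axis positions: Theta=1, Kappa=2, Beta=3, Zeta=4.
Type 1 (peak Theta at position 1): ranking walks positions 1-2-3-4, expanding outward from the peak — single-peaked.
Type 2 (peak Beta at position 3): ranking walks positions 3-2-4-1, expanding outward from the peak — single-peaked.
Type 3 (peak Zeta at position 4): ranking walks positions 4-3-2-1, expanding outward from the peak — single-peaked.
Type 4 (peak Beta at position 3): ranking walks positions 3-4-2-1, expanding outward from the peak — single-peaked.
Every ranking is single-peaked on this axis.

yes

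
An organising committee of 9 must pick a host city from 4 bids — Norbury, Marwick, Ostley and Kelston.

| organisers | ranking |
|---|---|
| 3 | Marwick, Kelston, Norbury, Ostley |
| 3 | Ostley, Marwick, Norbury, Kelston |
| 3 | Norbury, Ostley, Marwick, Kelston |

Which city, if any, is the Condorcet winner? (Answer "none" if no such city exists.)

Pairwise majorities:
Norbury vs Marwick: 3 to 6, Marwick.
Norbury vs Ostley: Norbury, 6–3.
Norbury–Kelston: Norbury 6–3.
Marwick vs Ostley: 3 for Marwick, 6 for Ostley — Ostley by 6–3.
Marwick vs Kelston: Marwick, 9–0.
Ostley vs Kelston: Ostley preferred on 3+3 = 6 ballots; Ostley wins 6–3.
Every city loses at least once (Norbury loses to Marwick; Marwick loses to Ostley; Ostley loses to Norbury; Kelston loses to Norbury). The majority relation contains the cycle Norbury → Ostley → Marwick → Norbury, so there is no Condorcet winner.

none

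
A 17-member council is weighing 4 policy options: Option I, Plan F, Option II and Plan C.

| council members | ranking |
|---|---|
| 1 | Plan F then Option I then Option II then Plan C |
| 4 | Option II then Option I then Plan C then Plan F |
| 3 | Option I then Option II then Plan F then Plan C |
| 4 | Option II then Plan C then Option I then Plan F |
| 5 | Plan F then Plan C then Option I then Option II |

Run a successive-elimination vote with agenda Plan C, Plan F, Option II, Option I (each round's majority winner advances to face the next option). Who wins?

Option I

Round 1: Plan C vs Plan F — 8–9, Plan F advances.
Round 2: Plan F vs Option II — 6–11, Option II advances.
Round 3: Option II vs Option I — 8–9, Option I advances.
The agenda winner is Option I.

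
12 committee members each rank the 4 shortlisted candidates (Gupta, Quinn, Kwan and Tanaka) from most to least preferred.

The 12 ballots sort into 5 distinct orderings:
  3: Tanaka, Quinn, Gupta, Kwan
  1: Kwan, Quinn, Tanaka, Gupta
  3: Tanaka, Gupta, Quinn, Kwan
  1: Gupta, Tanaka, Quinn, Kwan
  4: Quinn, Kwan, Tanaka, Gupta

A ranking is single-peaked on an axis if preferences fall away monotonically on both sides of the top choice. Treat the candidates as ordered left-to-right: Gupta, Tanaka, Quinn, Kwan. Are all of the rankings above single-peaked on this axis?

yes

Axis positions: Gupta=1, Tanaka=2, Quinn=3, Kwan=4.
Faction 1 (peak Tanaka at position 2): ranking walks positions 2-3-1-4, expanding outward from the peak — single-peaked.
Faction 2 (peak Kwan at position 4): ranking walks positions 4-3-2-1, expanding outward from the peak — single-peaked.
Faction 3 (peak Tanaka at position 2): ranking walks positions 2-1-3-4, expanding outward from the peak — single-peaked.
Faction 4 (peak Gupta at position 1): ranking walks positions 1-2-3-4, expanding outward from the peak — single-peaked.
Faction 5 (peak Quinn at position 3): ranking walks positions 3-4-2-1, expanding outward from the peak — single-peaked.
Every ranking is single-peaked on this axis.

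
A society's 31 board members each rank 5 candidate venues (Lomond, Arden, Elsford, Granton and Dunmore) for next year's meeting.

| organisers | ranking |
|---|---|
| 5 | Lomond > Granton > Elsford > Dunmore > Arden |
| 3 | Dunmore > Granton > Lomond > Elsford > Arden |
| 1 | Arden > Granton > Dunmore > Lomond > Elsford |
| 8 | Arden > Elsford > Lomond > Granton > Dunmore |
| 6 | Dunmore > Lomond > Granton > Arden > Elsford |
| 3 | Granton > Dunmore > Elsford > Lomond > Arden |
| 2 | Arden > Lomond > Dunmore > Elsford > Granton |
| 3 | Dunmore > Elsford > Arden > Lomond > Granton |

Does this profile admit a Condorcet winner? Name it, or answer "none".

none

Head-to-head results (31 organisers):
Lomond vs Arden: Lomond is ranked higher on 5+3+6+3 = 17 ballots, Arden on 14. Lomond wins 17–14.
Lomond vs Elsford: 17 to 14, Lomond.
Lomond vs Granton: Lomond preferred on 5+8+6+2+3 = 24 ballots; Lomond wins 24–7.
Lomond vs Dunmore: Lomond is ranked higher on 5+8+2 = 15 ballots, Dunmore on 16. Dunmore wins 16–15.
Arden vs Elsford: 1+8+6+2 = 17 for Arden, 14 for Elsford — Arden by 17–14.
Arden vs Granton: 1+8+2+3 = 14 for Arden, 17 for Granton — Granton by 17–14.
Arden vs Dunmore: 11 to 20, Dunmore.
Elsford vs Granton: 13 to 18, Granton.
Elsford vs Dunmore: 13 to 18, Dunmore.
Granton vs Dunmore: 17 to 14, Granton.
Every city loses at least once (Lomond loses to Dunmore; Arden loses to Lomond; Elsford loses to Lomond; Granton loses to Lomond; Dunmore loses to Granton). The majority relation contains the cycle Lomond > Granton > Dunmore > Lomond, so there is no Condorcet winner.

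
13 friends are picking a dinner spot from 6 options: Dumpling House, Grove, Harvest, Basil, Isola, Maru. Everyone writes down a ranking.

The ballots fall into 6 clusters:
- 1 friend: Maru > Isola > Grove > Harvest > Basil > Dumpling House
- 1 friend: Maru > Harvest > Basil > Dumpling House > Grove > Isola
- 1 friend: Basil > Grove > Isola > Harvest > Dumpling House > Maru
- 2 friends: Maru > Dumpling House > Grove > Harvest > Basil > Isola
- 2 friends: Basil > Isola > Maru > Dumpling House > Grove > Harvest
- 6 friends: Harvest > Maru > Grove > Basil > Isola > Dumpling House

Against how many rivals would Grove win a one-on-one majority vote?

Grove against each rival (13 friends):
Grove vs Dumpling House: Grove preferred on 1+1+6 = 8 ballots; Grove wins 8–5.
Grove vs Harvest: Harvest wins 7–6.
Grove–Basil: Grove 9–4.
Grove vs Isola: 1+1+2+6 = 10 for Grove, 3 for Isola — Grove by 10–3.
Grove vs Maru: Grove preferred on 1 ballot; Maru wins 12–1.
Grove beats Dumpling House, Basil, Isola; loses to Harvest, Maru — 3 pairwise wins.

3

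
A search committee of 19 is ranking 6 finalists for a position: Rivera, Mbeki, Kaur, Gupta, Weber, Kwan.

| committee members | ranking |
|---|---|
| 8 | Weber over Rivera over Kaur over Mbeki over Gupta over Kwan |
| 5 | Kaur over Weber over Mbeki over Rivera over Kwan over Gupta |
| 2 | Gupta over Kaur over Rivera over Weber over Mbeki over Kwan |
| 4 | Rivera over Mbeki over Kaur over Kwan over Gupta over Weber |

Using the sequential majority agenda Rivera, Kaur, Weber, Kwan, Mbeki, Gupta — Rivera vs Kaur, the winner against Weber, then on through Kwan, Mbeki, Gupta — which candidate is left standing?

Round 1: Rivera vs Kaur — 12–7, Rivera advances.
Round 2: Rivera vs Weber — 6–13, Weber advances.
Round 3: Weber vs Kwan — 15–4, Weber advances.
Round 4: Weber vs Mbeki — 15–4, Weber advances.
Round 5: Weber vs Gupta — 13–6, Weber advances.
The agenda winner is Weber.

Weber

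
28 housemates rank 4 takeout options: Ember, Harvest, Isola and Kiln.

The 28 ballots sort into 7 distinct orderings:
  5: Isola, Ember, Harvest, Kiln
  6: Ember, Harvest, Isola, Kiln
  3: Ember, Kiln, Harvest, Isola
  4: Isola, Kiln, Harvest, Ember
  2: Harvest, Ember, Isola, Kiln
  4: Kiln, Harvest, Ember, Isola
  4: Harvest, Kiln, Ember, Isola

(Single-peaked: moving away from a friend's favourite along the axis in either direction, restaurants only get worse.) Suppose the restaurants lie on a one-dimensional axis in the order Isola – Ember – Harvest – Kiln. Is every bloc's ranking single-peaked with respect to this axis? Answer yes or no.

no

Axis positions: Isola=1, Ember=2, Harvest=3, Kiln=4.
Bloc 1 (peak Isola at position 1): ranking walks positions 1-2-3-4, expanding outward from the peak — single-peaked.
Bloc 2 (peak Ember at position 2): ranking walks positions 2-3-1-4, expanding outward from the peak — single-peaked.
Bloc 3: ranking walks positions 2-4-3-1; Kiln is ranked above Harvest even though Harvest lies between Kiln and the peak Ember on the axis — preferences dip and rise again. Not single-peaked.
Bloc 4: ranking walks positions 1-4-3-2; Kiln is ranked above Ember even though Ember lies between Kiln and the peak Isola on the axis — preferences dip and rise again. Not single-peaked.
Bloc 5 (peak Harvest at position 3): ranking walks positions 3-2-1-4, expanding outward from the peak — single-peaked.
Bloc 6 (peak Kiln at position 4): ranking walks positions 4-3-2-1, expanding outward from the peak — single-peaked.
Bloc 7 (peak Harvest at position 3): ranking walks positions 3-4-2-1, expanding outward from the peak — single-peaked.
Bloc 3 violates single-peakedness, so the profile is not single-peaked on this axis.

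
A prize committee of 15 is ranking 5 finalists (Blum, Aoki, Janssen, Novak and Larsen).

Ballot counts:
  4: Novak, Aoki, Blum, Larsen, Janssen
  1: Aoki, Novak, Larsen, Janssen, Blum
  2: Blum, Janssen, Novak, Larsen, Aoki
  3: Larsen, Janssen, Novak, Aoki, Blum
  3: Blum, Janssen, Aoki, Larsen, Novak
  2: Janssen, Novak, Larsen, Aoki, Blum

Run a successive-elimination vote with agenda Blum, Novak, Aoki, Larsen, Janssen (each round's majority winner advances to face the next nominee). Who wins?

Round 1: Blum vs Novak — 5–10, Novak advances.
Round 2: Novak vs Aoki — 11–4, Novak advances.
Round 3: Novak vs Larsen — 9–6, Novak advances.
Round 4: Novak vs Janssen — 5–10, Janssen advances.
The agenda winner is Janssen.

Janssen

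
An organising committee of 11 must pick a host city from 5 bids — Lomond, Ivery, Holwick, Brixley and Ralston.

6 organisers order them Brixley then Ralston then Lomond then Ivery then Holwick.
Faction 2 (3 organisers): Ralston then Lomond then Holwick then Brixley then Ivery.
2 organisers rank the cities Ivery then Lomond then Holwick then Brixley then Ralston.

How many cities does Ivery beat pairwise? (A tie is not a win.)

1

Ivery against each rival (11 organisers):
Ivery vs Lomond: 2 to 9, Lomond.
Ivery vs Holwick: Ivery wins 8–3.
Ivery vs Brixley: 2 for Ivery, 9 for Brixley — Brixley by 9–2.
Ivery–Ralston: Ralston 9–2.
Ivery beats Holwick; loses to Lomond, Brixley, Ralston — 1 pairwise win.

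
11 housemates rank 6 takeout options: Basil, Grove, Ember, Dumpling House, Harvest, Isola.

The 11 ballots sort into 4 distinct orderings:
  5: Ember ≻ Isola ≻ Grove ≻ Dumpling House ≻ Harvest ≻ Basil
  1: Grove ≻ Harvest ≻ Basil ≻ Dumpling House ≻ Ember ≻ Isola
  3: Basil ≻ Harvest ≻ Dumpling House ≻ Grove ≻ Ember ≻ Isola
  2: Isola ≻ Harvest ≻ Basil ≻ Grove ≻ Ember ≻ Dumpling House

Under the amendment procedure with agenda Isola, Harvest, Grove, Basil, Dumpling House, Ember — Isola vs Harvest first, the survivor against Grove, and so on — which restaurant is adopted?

Round 1: Isola vs Harvest — 7–4, Isola advances.
Round 2: Isola vs Grove — 7–4, Isola advances.
Round 3: Isola vs Basil — 7–4, Isola advances.
Round 4: Isola vs Dumpling House — 7–4, Isola advances.
Round 5: Isola vs Ember — 2–9, Ember advances.
The agenda winner is Ember.

Ember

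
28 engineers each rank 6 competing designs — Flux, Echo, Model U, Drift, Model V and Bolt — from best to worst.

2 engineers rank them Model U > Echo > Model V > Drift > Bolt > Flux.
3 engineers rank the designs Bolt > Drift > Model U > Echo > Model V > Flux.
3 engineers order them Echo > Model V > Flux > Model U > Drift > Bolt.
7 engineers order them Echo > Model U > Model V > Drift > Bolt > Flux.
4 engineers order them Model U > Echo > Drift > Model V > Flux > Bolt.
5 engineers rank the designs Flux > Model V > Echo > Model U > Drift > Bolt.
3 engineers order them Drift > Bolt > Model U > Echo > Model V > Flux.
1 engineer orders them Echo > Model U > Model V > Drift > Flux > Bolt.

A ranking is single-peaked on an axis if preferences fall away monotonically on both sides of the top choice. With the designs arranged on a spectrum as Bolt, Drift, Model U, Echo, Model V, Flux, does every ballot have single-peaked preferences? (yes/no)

yes

Axis positions: Bolt=1, Drift=2, Model U=3, Echo=4, Model V=5, Flux=6.
Cluster 1 (peak Model U at position 3): ranking walks positions 3-4-5-2-1-6, expanding outward from the peak — single-peaked.
Cluster 2 (peak Bolt at position 1): ranking walks positions 1-2-3-4-5-6, expanding outward from the peak — single-peaked.
Cluster 3 (peak Echo at position 4): ranking walks positions 4-5-6-3-2-1, expanding outward from the peak — single-peaked.
Cluster 4 (peak Echo at position 4): ranking walks positions 4-3-5-2-1-6, expanding outward from the peak — single-peaked.
Cluster 5 (peak Model U at position 3): ranking walks positions 3-4-2-5-6-1, expanding outward from the peak — single-peaked.
Cluster 6 (peak Flux at position 6): ranking walks positions 6-5-4-3-2-1, expanding outward from the peak — single-peaked.
Cluster 7 (peak Drift at position 2): ranking walks positions 2-1-3-4-5-6, expanding outward from the peak — single-peaked.
Cluster 8 (peak Echo at position 4): ranking walks positions 4-3-5-2-6-1, expanding outward from the peak — single-peaked.
Every ranking is single-peaked on this axis.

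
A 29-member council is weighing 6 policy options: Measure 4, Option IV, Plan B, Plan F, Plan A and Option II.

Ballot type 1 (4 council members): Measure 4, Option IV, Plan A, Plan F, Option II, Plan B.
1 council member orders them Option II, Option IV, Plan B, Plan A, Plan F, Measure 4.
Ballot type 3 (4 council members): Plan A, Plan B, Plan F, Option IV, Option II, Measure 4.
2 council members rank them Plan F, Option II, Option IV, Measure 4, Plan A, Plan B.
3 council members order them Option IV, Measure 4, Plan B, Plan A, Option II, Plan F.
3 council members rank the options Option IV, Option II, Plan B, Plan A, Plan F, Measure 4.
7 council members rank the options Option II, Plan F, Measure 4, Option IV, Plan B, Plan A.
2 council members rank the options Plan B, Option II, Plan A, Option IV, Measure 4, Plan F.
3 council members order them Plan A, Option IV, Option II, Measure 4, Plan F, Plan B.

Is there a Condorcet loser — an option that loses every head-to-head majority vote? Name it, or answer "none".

none

Pairwise majorities:
Measure 4 vs Option IV: 4+7 = 11 for Measure 4, 18 for Option IV — Option IV by 18–11.
Measure 4 vs Plan B: 19 to 10, Measure 4.
Measure 4 vs Plan F: Plan F wins 17–12.
Measure 4 vs Plan A: Measure 4 wins 16–13.
Measure 4 vs Option II: Measure 4 preferred on 4+3 = 7 ballots; Option II wins 22–7.
Option IV–Plan B: Option IV 23–6.
Option IV vs Plan F: Option IV, 16–13.
Option IV vs Plan A: Option IV wins 20–9.
Option IV vs Option II: Option IV, 17–12.
Plan B vs Plan F: Plan F, 16–13.
Plan B vs Plan A: Plan B, 16–13.
Plan B vs Option II: 9 to 20, Option II.
Plan F vs Plan A: Plan A, 20–9.
Plan F–Option II: Option II 19–10.
Plan A–Option II: Option II 15–14.
Each option has at least one pairwise win (Measure 4 beats Plan B; Option IV beats Measure 4; Plan B beats Plan A; Plan F beats Measure 4; Plan A beats Plan F; Option II beats Measure 4) — no Condorcet loser.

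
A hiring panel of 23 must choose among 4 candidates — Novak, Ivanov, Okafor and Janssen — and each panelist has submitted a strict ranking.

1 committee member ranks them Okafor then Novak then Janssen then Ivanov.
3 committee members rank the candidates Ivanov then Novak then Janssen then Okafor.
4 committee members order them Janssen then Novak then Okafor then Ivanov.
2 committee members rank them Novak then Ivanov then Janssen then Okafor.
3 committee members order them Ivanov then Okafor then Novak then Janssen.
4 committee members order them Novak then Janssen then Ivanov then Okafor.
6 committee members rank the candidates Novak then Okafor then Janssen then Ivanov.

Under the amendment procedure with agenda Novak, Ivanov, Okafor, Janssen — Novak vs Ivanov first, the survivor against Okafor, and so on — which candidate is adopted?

Novak

Round 1: Novak vs Ivanov — 17–6, Novak advances.
Round 2: Novak vs Okafor — 19–4, Novak advances.
Round 3: Novak vs Janssen — 19–4, Novak advances.
The agenda winner is Novak.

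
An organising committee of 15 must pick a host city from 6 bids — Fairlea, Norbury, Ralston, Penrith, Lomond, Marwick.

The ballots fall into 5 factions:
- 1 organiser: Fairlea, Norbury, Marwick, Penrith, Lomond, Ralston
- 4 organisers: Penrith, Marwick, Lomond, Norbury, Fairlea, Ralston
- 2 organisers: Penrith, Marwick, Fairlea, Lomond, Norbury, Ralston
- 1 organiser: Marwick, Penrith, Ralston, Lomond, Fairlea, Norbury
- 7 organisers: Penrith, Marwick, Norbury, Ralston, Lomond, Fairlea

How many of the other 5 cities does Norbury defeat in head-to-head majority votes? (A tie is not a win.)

3

Norbury against each rival (15 organisers):
Norbury vs Fairlea: Norbury wins 11–4.
Norbury vs Ralston: Norbury is ranked higher on 1+4+2+7 = 14 ballots, Ralston on 1. Norbury wins 14–1.
Norbury vs Penrith: Penrith, 14–1.
Norbury vs Lomond: Norbury is ranked higher on 1+7 = 8 ballots, Lomond on 7. Norbury wins 8–7.
Norbury–Marwick: Marwick 14–1.
Norbury beats Fairlea, Ralston, Lomond; loses to Penrith, Marwick — 3 pairwise wins.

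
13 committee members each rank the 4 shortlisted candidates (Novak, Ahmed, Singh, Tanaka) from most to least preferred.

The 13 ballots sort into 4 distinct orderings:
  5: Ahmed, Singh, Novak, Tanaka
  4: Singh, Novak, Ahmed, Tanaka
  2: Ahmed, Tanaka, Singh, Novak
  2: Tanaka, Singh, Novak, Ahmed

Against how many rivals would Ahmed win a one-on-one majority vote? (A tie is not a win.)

3

Ahmed against each rival (13 committee members):
Ahmed vs Novak: Ahmed is ranked higher on 5+2 = 7 ballots, Novak on 6. Ahmed wins 7–6.
Ahmed–Singh: Ahmed 7–6.
Ahmed–Tanaka: Ahmed 11–2.
Ahmed beats Novak, Singh, Tanaka — 3 pairwise wins.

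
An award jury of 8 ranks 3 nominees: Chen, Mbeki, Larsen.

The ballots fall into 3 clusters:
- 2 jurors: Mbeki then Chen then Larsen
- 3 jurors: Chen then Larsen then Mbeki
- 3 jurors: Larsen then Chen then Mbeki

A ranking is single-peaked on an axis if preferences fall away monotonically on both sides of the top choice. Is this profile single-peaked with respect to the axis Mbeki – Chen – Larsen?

yes

Axis positions: Mbeki=1, Chen=2, Larsen=3.
Cluster 1 (peak Mbeki at position 1): ranking walks positions 1-2-3, expanding outward from the peak — single-peaked.
Cluster 2 (peak Chen at position 2): ranking walks positions 2-3-1, expanding outward from the peak — single-peaked.
Cluster 3 (peak Larsen at position 3): ranking walks positions 3-2-1, expanding outward from the peak — single-peaked.
Every ranking is single-peaked on this axis.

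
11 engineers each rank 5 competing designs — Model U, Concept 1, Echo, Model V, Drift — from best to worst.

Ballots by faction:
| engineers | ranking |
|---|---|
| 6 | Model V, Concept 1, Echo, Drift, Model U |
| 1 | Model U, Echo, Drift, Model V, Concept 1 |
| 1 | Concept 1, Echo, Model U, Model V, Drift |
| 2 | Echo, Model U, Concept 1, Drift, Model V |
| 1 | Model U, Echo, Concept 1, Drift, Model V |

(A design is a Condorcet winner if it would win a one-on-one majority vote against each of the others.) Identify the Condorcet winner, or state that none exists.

Model V

Head-to-head results (11 engineers):
Model U–Concept 1: Concept 1 7–4.
Model U–Echo: Echo 9–2.
Model U vs Model V: Model V, 6–5.
Model U vs Drift: Drift, 6–5.
Concept 1 vs Echo: Concept 1 wins 7–4.
Concept 1–Model V: Model V 7–4.
Concept 1–Drift: Concept 1 10–1.
Echo vs Model V: Model V wins 6–5.
Echo vs Drift: Echo, 11–0.
Model V vs Drift: Model V wins 7–4.
Model V defeats every rival head-to-head and is the Condorcet winner.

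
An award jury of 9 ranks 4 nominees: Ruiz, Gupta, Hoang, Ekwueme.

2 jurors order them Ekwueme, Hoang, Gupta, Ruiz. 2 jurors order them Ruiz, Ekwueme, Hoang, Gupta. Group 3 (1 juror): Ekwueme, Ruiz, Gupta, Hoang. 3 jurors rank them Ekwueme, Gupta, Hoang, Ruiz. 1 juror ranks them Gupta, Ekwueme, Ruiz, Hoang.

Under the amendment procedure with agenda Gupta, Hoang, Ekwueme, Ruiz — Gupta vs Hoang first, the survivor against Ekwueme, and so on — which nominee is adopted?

Ekwueme

Round 1: Gupta vs Hoang — 5–4, Gupta advances.
Round 2: Gupta vs Ekwueme — 1–8, Ekwueme advances.
Round 3: Ekwueme vs Ruiz — 7–2, Ekwueme advances.
The agenda winner is Ekwueme.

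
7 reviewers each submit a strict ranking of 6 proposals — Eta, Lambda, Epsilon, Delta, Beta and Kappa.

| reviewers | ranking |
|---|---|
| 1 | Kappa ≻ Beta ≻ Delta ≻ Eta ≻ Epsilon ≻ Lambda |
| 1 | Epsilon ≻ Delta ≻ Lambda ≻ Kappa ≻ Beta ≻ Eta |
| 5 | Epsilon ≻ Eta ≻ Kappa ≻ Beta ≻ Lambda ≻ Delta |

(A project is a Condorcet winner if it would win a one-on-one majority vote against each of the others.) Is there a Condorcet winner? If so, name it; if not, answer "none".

Check each pair by majority over 7 ballots:
Eta vs Lambda: Eta is ranked higher on 1+5 = 6 ballots, Lambda on 1. Eta wins 6–1.
Eta vs Epsilon: 1 to 6, Epsilon.
Eta vs Delta: Eta wins 5–2.
Eta vs Beta: Eta, 5–2.
Eta vs Kappa: 5 for Eta, 2 for Kappa — Eta by 5–2.
Lambda vs Epsilon: 0 for Lambda, 7 for Epsilon — Epsilon by 7–0.
Lambda vs Delta: Lambda preferred on 5 ballots; Lambda wins 5–2.
Lambda vs Beta: Lambda is ranked higher on 1 ballot, Beta on 6. Beta wins 6–1.
Lambda vs Kappa: Kappa wins 6–1.
Epsilon vs Delta: 1+5 = 6 for Epsilon, 1 for Delta — Epsilon by 6–1.
Epsilon vs Beta: Epsilon is ranked higher on 1+5 = 6 ballots, Beta on 1. Epsilon wins 6–1.
Epsilon vs Kappa: Epsilon, 6–1.
Delta vs Beta: Delta is ranked higher on 1 ballot, Beta on 6. Beta wins 6–1.
Delta vs Kappa: 1 to 6, Kappa.
Beta vs Kappa: 0 to 7, Kappa.
Epsilon defeats every rival head-to-head and is the Condorcet winner.

Epsilon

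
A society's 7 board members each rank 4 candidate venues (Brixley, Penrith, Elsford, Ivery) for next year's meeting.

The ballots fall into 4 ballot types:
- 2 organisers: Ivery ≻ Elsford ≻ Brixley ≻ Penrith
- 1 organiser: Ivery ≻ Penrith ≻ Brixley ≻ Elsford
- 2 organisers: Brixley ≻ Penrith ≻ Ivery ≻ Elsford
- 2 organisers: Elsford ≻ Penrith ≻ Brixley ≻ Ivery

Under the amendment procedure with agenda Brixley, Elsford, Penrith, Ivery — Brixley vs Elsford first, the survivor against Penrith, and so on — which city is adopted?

Ivery

Round 1: Brixley vs Elsford — 3–4, Elsford advances.
Round 2: Elsford vs Penrith — 4–3, Elsford advances.
Round 3: Elsford vs Ivery — 2–5, Ivery advances.
The agenda winner is Ivery.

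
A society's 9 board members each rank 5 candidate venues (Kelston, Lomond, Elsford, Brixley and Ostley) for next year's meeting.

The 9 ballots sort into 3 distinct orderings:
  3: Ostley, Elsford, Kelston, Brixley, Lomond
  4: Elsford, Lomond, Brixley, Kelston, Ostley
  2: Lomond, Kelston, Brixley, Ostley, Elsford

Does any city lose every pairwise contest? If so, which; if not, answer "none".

none

Pairwise majorities:
Kelston vs Lomond: Lomond wins 6–3.
Kelston–Elsford: Elsford 7–2.
Kelston vs Brixley: 3+2 = 5 for Kelston, 4 for Brixley — Kelston by 5–4.
Kelston vs Ostley: Kelston wins 6–3.
Lomond vs Elsford: Lomond preferred on 2 ballots; Elsford wins 7–2.
Lomond vs Brixley: 6 to 3, Lomond.
Lomond vs Ostley: Lomond wins 6–3.
Elsford vs Brixley: Elsford preferred on 3+4 = 7 ballots; Elsford wins 7–2.
Elsford vs Ostley: Ostley wins 5–4.
Brixley vs Ostley: Brixley preferred on 4+2 = 6 ballots; Brixley wins 6–3.
No city is winless: Kelston beats Brixley; Lomond beats Kelston; Elsford beats Kelston; Brixley beats Ostley; Ostley beats Elsford. There is no Condorcet loser.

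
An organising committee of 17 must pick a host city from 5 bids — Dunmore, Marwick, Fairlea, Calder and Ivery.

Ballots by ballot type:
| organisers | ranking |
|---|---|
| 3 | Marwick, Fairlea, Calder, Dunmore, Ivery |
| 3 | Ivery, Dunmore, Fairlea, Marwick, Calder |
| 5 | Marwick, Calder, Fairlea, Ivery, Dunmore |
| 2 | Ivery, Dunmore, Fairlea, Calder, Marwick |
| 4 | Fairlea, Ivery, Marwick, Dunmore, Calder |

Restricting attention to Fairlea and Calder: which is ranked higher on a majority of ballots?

Ballots ranking Fairlea above Calder: 3 + 3 + 2 + 4 = 12.
Ballots ranking Calder above Fairlea: 17 − 12 = 5.
Fairlea wins the head-to-head 12–5.

Fairlea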